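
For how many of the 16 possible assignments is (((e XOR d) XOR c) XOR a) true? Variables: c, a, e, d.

Satisfying assignments: (0,0,0,1), (0,0,1,0), (0,1,0,0), (0,1,1,1), (1,0,0,0), (1,0,1,1), (1,1,0,1), (1,1,1,0)
Count: 8 out of 16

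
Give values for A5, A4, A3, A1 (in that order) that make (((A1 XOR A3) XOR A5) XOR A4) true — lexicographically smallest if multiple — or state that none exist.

A5=0, A4=0, A3=0, A1=1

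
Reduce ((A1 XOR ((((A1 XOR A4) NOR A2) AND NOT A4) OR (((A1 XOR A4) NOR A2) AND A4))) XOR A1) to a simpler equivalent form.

By XOR self-cancellation ((E XOR v) XOR v = E) then distribution ((E AND v) OR (E AND NOT v) = E):
= ((A1 XOR A4) NOR A2)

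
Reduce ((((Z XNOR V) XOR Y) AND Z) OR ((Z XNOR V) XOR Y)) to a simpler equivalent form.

By absorption (E OR (E AND v) = E):
= ((Z XNOR V) XOR Y)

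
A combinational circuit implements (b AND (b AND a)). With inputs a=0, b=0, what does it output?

Substituting: (0 AND (0 AND 0))
= 0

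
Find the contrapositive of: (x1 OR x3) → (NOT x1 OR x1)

Contrapositive: NOT (NOT x1 OR x1) → NOT (x1 OR x3)
Note: A statement and its contrapositive are logically equivalent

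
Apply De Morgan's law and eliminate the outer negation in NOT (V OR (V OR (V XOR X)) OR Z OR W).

NOT V AND NOT (V OR (V XOR X)) AND NOT Z AND NOT W
De Morgan's: NOT(OR of terms) = AND of negations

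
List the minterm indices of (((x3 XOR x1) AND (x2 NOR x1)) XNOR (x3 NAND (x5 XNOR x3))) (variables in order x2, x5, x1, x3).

Σm(1, 7, 13, 15) = (NOT x2 AND NOT x5 AND NOT x1 AND x3) OR (NOT x2 AND x5 AND x1 AND x3) OR (x2 AND x5 AND NOT x1 AND x3) OR (x2 AND x5 AND x1 AND x3)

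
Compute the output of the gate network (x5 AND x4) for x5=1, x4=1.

Substituting: (1 AND 1)
= 1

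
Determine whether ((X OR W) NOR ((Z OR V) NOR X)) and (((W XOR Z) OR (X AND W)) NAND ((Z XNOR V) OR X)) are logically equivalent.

No. Counterexample: with Z=0, W=0, V=0, X=0, Expression 1 = 0 but Expression 2 = 1.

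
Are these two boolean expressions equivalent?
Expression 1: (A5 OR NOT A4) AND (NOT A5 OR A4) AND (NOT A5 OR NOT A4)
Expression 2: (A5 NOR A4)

Yes, they are equivalent — the two output columns agree on all 4 assignments:
A5 | A4 | Expression 1 | Expression 2
-------------------------------------
0 | 0 | 1 | 1
0 | 1 | 0 | 0
1 | 0 | 0 | 0
1 | 1 | 0 | 0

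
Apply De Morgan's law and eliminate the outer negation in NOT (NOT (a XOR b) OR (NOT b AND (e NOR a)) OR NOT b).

(a XOR b) AND NOT (NOT b AND (e NOR a)) AND b
De Morgan's: NOT(OR of terms) = AND of negations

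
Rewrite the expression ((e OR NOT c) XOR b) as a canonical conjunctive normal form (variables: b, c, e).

(b OR NOT c OR e) AND (NOT b OR c OR e) AND (NOT b OR c OR NOT e) AND (NOT b OR NOT c OR NOT e)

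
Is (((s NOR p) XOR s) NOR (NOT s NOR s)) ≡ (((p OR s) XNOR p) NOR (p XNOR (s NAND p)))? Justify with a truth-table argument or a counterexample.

No. Counterexample: with p=0, s=1, Expression 1 = 0 but Expression 2 = 1.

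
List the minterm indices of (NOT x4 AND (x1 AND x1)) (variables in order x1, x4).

Σm(2) = (x1 AND NOT x4)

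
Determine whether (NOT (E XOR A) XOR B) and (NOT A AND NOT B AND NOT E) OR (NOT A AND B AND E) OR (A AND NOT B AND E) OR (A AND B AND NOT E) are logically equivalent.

Yes, they are equivalent — the two output columns agree on all 8 assignments:
A | B | E | Expression 1 | Expression 2
---------------------------------------
0 | 0 | 0 | 1 | 1
0 | 0 | 1 | 0 | 0
0 | 1 | 0 | 0 | 0
0 | 1 | 1 | 1 | 1
1 | 0 | 0 | 0 | 0
1 | 0 | 1 | 1 | 1
1 | 1 | 0 | 1 | 1
1 | 1 | 1 | 0 | 0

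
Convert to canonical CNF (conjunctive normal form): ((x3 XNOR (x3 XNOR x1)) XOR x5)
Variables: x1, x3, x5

(x1 OR x3 OR x5) AND (x1 OR NOT x3 OR x5) AND (NOT x1 OR x3 OR NOT x5) AND (NOT x1 OR NOT x3 OR NOT x5)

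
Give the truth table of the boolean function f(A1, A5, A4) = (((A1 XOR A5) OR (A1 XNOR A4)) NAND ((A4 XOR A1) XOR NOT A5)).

A1 | A5 | A4 | Output
---------------------
0 | 0 | 0 | 0
0 | 0 | 1 | 1
0 | 1 | 0 | 1
0 | 1 | 1 | 0
1 | 0 | 0 | 1
1 | 0 | 1 | 0
1 | 1 | 0 | 1
1 | 1 | 1 | 1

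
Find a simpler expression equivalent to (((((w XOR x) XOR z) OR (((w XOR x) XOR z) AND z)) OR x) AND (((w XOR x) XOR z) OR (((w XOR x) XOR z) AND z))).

By absorption (E AND (E OR v) = E) then absorption (E OR (E AND v) = E):
= ((w XOR x) XOR z)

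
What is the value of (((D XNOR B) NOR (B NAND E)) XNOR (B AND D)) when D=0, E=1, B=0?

Substituting: (((0 XNOR 0) NOR (0 NAND 1)) XNOR (0 AND 0))
= 1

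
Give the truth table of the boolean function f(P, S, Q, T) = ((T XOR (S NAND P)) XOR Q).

P | S | Q | T | Output
----------------------
0 | 0 | 0 | 0 | 1
0 | 0 | 0 | 1 | 0
0 | 0 | 1 | 0 | 0
0 | 0 | 1 | 1 | 1
0 | 1 | 0 | 0 | 1
0 | 1 | 0 | 1 | 0
0 | 1 | 1 | 0 | 0
0 | 1 | 1 | 1 | 1
1 | 0 | 0 | 0 | 1
1 | 0 | 0 | 1 | 0
1 | 0 | 1 | 0 | 0
1 | 0 | 1 | 1 | 1
1 | 1 | 0 | 0 | 0
1 | 1 | 0 | 1 | 1
1 | 1 | 1 | 0 | 1
1 | 1 | 1 | 1 | 0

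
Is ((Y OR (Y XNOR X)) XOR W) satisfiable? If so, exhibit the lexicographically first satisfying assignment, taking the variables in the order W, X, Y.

W=0, X=0, Y=0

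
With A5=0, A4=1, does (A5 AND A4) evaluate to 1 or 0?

Substituting: (0 AND 1)
= 0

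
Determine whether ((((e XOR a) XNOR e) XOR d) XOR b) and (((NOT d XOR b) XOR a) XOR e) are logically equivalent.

No. Counterexample: with d=0, b=0, a=0, e=1, Expression 1 = 1 but Expression 2 = 0.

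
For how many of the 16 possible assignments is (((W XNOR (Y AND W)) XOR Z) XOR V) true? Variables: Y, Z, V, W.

Satisfying assignments: (0,0,0,0), (0,0,1,1), (0,1,0,1), (0,1,1,0), (1,0,0,0), (1,0,0,1), (1,1,1,0), (1,1,1,1)
Count: 8 out of 16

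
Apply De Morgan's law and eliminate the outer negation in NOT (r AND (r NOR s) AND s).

NOT r OR NOT (r NOR s) OR NOT s
De Morgan's: NOT(AND of terms) = OR of negations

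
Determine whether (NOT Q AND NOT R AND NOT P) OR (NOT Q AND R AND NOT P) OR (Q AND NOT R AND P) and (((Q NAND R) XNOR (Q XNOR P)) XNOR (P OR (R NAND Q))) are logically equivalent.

Yes, they are equivalent — the two output columns agree on all 8 assignments:
Q | R | P | Expression 1 | Expression 2
---------------------------------------
0 | 0 | 0 | 1 | 1
0 | 0 | 1 | 0 | 0
0 | 1 | 0 | 1 | 1
0 | 1 | 1 | 0 | 0
1 | 0 | 0 | 0 | 0
1 | 0 | 1 | 1 | 1
1 | 1 | 0 | 0 | 0
1 | 1 | 1 | 0 | 0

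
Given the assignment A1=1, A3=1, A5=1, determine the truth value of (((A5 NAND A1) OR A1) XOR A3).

Substituting: (((1 NAND 1) OR 1) XOR 1)
= 0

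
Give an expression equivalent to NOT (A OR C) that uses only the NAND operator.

(((A NAND A) NAND (C NAND C)) NAND ((A NAND A) NAND (C NAND C)))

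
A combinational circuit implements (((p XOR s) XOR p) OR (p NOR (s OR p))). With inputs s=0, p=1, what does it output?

Substituting: (((1 XOR 0) XOR 1) OR (1 NOR (0 OR 1)))
= 0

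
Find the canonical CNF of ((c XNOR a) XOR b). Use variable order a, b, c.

(a OR b OR NOT c) AND (a OR NOT b OR c) AND (NOT a OR b OR c) AND (NOT a OR NOT b OR NOT c)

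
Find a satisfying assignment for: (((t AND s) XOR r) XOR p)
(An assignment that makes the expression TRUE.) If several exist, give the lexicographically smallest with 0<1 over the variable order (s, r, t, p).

s=0, r=0, t=0, p=1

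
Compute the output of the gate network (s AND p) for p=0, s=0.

Substituting: (0 AND 0)
= 0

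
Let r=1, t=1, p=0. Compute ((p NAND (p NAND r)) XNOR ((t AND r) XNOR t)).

Substituting: ((0 NAND (0 NAND 1)) XNOR ((1 AND 1) XNOR 1))
= 1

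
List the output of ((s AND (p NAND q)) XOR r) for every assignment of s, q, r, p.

s | q | r | p | Output
----------------------
0 | 0 | 0 | 0 | 0
0 | 0 | 0 | 1 | 0
0 | 0 | 1 | 0 | 1
0 | 0 | 1 | 1 | 1
0 | 1 | 0 | 0 | 0
0 | 1 | 0 | 1 | 0
0 | 1 | 1 | 0 | 1
0 | 1 | 1 | 1 | 1
1 | 0 | 0 | 0 | 1
1 | 0 | 0 | 1 | 1
1 | 0 | 1 | 0 | 0
1 | 0 | 1 | 1 | 0
1 | 1 | 0 | 0 | 1
1 | 1 | 0 | 1 | 0
1 | 1 | 1 | 0 | 0
1 | 1 | 1 | 1 | 1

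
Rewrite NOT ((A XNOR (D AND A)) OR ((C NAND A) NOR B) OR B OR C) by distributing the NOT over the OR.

NOT (A XNOR (D AND A)) AND NOT ((C NAND A) NOR B) AND NOT B AND NOT C
De Morgan's: NOT(OR of terms) = AND of negations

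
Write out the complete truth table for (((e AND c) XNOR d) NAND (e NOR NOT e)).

d | c | e | Output
------------------
0 | 0 | 0 | 1
0 | 0 | 1 | 1
0 | 1 | 0 | 1
0 | 1 | 1 | 1
1 | 0 | 0 | 1
1 | 0 | 1 | 1
1 | 1 | 0 | 1
1 | 1 | 1 | 1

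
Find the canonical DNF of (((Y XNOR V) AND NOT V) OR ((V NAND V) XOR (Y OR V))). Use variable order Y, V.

(NOT Y AND NOT V) OR (NOT Y AND V) OR (Y AND V)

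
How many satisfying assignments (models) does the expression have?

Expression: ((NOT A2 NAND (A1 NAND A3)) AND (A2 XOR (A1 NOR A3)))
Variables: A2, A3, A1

Satisfying assignments: (1,0,1), (1,1,0), (1,1,1)
Count: 3 out of 8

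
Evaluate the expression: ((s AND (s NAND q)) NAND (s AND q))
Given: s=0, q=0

Substituting: ((0 AND (0 NAND 0)) NAND (0 AND 0))
= 1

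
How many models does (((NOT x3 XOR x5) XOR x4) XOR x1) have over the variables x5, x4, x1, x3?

Satisfying assignments: (0,0,0,0), (0,0,1,1), (0,1,0,1), (0,1,1,0), (1,0,0,1), (1,0,1,0), (1,1,0,0), (1,1,1,1)
Count: 8 out of 16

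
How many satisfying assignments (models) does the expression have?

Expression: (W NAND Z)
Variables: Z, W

Satisfying assignments: (0,0), (0,1), (1,0)
Count: 3 out of 4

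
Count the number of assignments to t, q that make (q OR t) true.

Satisfying assignments: (0,1), (1,0), (1,1)
Count: 3 out of 4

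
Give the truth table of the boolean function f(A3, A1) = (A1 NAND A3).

A3 | A1 | Output
----------------
0 | 0 | 1
0 | 1 | 1
1 | 0 | 1
1 | 1 | 0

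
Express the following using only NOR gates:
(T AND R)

((T NOR T) NOR (R NOR R))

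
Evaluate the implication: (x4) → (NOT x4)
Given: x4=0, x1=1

Antecedent (x4) = 0; consequent (NOT x4) = 1.
0 → 1 = 1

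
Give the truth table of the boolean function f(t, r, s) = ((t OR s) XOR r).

t | r | s | Output
------------------
0 | 0 | 0 | 0
0 | 0 | 1 | 1
0 | 1 | 0 | 1
0 | 1 | 1 | 0
1 | 0 | 0 | 1
1 | 0 | 1 | 1
1 | 1 | 0 | 0
1 | 1 | 1 | 0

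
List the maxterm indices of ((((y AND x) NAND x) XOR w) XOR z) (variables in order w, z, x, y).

ΠM(3, 4, 5, 6, 8, 9, 10, 15) = (w OR z OR NOT x OR NOT y) AND (w OR NOT z OR x OR y) AND (w OR NOT z OR x OR NOT y) AND (w OR NOT z OR NOT x OR y) AND (NOT w OR z OR x OR y) AND (NOT w OR z OR x OR NOT y) AND (NOT w OR z OR NOT x OR y) AND (NOT w OR NOT z OR NOT x OR NOT y)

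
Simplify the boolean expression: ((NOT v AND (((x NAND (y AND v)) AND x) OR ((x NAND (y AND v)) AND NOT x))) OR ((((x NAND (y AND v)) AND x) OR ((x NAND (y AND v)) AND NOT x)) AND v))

By distribution ((E AND v) OR (E AND NOT v) = E) then distribution ((E AND v) OR (E AND NOT v) = E):
= (x NAND (y AND v))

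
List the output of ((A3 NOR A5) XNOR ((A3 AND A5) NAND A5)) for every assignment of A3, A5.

A3 | A5 | Output
----------------
0 | 0 | 1
0 | 1 | 0
1 | 0 | 0
1 | 1 | 1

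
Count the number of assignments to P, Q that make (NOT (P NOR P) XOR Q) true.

Satisfying assignments: (0,1), (1,0)
Count: 2 out of 4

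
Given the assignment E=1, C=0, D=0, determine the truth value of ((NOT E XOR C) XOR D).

Substituting: ((NOT 1 XOR 0) XOR 0)
= 0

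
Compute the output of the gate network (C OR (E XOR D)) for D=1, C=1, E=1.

Substituting: (1 OR (1 XOR 1))
= 1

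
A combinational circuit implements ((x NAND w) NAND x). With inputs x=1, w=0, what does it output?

Substituting: ((1 NAND 0) NAND 1)
= 0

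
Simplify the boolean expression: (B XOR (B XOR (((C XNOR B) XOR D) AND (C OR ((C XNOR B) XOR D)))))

By XOR self-cancellation ((E XOR v) XOR v = E) then absorption (E AND (E OR v) = E):
= ((C XNOR B) XOR D)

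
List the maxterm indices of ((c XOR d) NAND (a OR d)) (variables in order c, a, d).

ΠM(1, 3, 6) = (c OR a OR NOT d) AND (c OR NOT a OR NOT d) AND (NOT c OR NOT a OR d)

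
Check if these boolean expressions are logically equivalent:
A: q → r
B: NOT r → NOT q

Yes, Contrapositive is always equivalent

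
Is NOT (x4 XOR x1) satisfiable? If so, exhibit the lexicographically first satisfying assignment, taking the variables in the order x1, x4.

x1=0, x4=0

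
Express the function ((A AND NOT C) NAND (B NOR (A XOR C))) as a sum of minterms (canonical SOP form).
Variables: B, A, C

Σm(0, 1, 2, 3, 4, 5, 6, 7) = (NOT B AND NOT A AND NOT C) OR (NOT B AND NOT A AND C) OR (NOT B AND A AND NOT C) OR (NOT B AND A AND C) OR (B AND NOT A AND NOT C) OR (B AND NOT A AND C) OR (B AND A AND NOT C) OR (B AND A AND C)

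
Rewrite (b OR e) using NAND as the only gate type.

((b NAND b) NAND (e NAND e))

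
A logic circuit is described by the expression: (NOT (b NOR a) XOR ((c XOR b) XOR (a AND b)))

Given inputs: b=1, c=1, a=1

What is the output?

Substituting: (NOT (1 NOR 1) XOR ((1 XOR 1) XOR (1 AND 1)))
= 0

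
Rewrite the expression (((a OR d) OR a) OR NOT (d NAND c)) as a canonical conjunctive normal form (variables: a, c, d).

(a OR c OR d) AND (a OR NOT c OR d)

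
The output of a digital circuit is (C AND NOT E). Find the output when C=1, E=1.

Substituting: (1 AND NOT 1)
= 0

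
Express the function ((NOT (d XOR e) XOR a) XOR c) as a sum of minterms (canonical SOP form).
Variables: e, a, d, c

Σm(0, 3, 5, 6, 9, 10, 12, 15) = (NOT e AND NOT a AND NOT d AND NOT c) OR (NOT e AND NOT a AND d AND c) OR (NOT e AND a AND NOT d AND c) OR (NOT e AND a AND d AND NOT c) OR (e AND NOT a AND NOT d AND c) OR (e AND NOT a AND d AND NOT c) OR (e AND a AND NOT d AND NOT c) OR (e AND a AND d AND c)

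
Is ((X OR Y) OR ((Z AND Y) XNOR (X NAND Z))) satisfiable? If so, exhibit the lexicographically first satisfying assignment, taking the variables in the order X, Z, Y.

X=0, Z=0, Y=1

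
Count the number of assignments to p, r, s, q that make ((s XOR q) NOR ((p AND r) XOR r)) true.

Satisfying assignments: (0,0,0,0), (0,0,1,1), (1,0,0,0), (1,0,1,1), (1,1,0,0), (1,1,1,1)
Count: 6 out of 16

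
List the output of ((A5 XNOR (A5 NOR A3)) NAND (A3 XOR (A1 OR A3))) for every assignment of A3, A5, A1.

A3 | A5 | A1 | Output
---------------------
0 | 0 | 0 | 1
0 | 0 | 1 | 1
0 | 1 | 0 | 1
0 | 1 | 1 | 1
1 | 0 | 0 | 1
1 | 0 | 1 | 1
1 | 1 | 0 | 1
1 | 1 | 1 | 1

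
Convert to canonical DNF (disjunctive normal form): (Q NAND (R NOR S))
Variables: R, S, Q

(NOT R AND NOT S AND NOT Q) OR (NOT R AND S AND NOT Q) OR (NOT R AND S AND Q) OR (R AND NOT S AND NOT Q) OR (R AND NOT S AND Q) OR (R AND S AND NOT Q) OR (R AND S AND Q)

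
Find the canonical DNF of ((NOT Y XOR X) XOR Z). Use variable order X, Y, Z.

(NOT X AND NOT Y AND NOT Z) OR (NOT X AND Y AND Z) OR (X AND NOT Y AND Z) OR (X AND Y AND NOT Z)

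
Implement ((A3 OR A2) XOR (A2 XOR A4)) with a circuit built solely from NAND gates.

((((A3 NAND A3) NAND (A2 NAND A2)) NAND (((A3 NAND A3) NAND (A2 NAND A2)) NAND ((A2 NAND (A2 NAND A4)) NAND (A4 NAND (A2 NAND A4))))) NAND (((A2 NAND (A2 NAND A4)) NAND (A4 NAND (A2 NAND A4))) NAND (((A3 NAND A3) NAND (A2 NAND A2)) NAND ((A2 NAND (A2 NAND A4)) NAND (A4 NAND (A2 NAND A4))))))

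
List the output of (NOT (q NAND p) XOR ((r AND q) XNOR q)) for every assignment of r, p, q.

r | p | q | Output
------------------
0 | 0 | 0 | 1
0 | 0 | 1 | 0
0 | 1 | 0 | 1
0 | 1 | 1 | 1
1 | 0 | 0 | 1
1 | 0 | 1 | 1
1 | 1 | 0 | 1
1 | 1 | 1 | 0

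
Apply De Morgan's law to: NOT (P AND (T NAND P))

NOT P OR NOT (T NAND P)
De Morgan's: NOT(AND of terms) = OR of negations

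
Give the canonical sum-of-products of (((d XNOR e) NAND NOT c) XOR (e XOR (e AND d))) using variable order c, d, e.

Σm(2, 4, 6, 7) = (NOT c AND d AND NOT e) OR (c AND NOT d AND NOT e) OR (c AND d AND NOT e) OR (c AND d AND e)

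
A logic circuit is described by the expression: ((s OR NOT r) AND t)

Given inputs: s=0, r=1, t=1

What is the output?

Substituting: ((0 OR NOT 1) AND 1)
= 0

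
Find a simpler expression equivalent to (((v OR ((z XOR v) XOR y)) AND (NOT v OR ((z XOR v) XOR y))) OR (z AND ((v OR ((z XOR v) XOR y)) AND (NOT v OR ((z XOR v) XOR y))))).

By absorption (E OR (E AND v) = E) then distribution ((E OR v) AND (E OR NOT v) = E):
= ((z XOR v) XOR y)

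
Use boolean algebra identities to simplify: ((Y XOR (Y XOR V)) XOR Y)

By XOR self-cancellation ((E XOR v) XOR v = E):
= (Y XOR V)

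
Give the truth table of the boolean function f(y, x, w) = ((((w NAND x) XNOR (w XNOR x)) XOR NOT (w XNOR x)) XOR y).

y | x | w | Output
------------------
0 | 0 | 0 | 1
0 | 0 | 1 | 1
0 | 1 | 0 | 1
0 | 1 | 1 | 0
1 | 0 | 0 | 0
1 | 0 | 1 | 0
1 | 1 | 0 | 0
1 | 1 | 1 | 1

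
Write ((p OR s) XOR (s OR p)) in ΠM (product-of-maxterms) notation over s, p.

ΠM(0, 1, 2, 3) = (s OR p) AND (s OR NOT p) AND (NOT s OR p) AND (NOT s OR NOT p)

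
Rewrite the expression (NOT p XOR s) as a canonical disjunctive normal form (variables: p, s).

(NOT p AND NOT s) OR (p AND s)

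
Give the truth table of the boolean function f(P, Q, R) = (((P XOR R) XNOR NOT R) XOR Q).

P | Q | R | Output
------------------
0 | 0 | 0 | 0
0 | 0 | 1 | 0
0 | 1 | 0 | 1
0 | 1 | 1 | 1
1 | 0 | 0 | 1
1 | 0 | 1 | 1
1 | 1 | 0 | 0
1 | 1 | 1 | 0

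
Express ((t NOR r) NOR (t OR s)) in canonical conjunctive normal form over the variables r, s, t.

(r OR s OR t) AND (r OR s OR NOT t) AND (r OR NOT s OR t) AND (r OR NOT s OR NOT t) AND (NOT r OR s OR NOT t) AND (NOT r OR NOT s OR t) AND (NOT r OR NOT s OR NOT t)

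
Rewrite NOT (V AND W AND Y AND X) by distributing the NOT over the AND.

NOT V OR NOT W OR NOT Y OR NOT X
De Morgan's: NOT(AND of terms) = OR of negations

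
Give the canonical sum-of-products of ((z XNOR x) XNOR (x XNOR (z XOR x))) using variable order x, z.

Σm(0, 1) = (NOT x AND NOT z) OR (NOT x AND z)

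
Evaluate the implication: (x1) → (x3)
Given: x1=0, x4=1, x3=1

Antecedent (x1) = 0; consequent (x3) = 1.
0 → 1 = 1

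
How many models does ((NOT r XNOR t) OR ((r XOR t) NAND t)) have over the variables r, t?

Satisfying assignments: (0,0), (0,1), (1,0), (1,1)
Count: 4 out of 4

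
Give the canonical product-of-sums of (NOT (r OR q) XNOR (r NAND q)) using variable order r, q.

ΠM(1, 2) = (r OR NOT q) AND (NOT r OR q)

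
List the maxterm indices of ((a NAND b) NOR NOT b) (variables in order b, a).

ΠM(0, 1, 2) = (b OR a) AND (b OR NOT a) AND (NOT b OR a)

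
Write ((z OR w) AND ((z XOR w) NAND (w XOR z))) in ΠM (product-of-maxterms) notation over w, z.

ΠM(0, 1, 2) = (w OR z) AND (w OR NOT z) AND (NOT w OR z)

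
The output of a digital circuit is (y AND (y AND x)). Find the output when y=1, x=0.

Substituting: (1 AND (1 AND 0))
= 0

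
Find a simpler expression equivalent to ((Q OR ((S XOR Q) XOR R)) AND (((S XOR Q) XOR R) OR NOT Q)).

By distribution ((E OR v) AND (E OR NOT v) = E):
= ((S XOR Q) XOR R)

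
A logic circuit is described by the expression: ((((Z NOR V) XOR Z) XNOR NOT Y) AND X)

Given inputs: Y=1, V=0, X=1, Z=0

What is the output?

Substituting: ((((0 NOR 0) XOR 0) XNOR NOT 1) AND 1)
= 0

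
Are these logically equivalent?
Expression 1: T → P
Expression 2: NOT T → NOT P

No, Inverse is not equivalent to original (counterexample: P=0, R=0, T=1)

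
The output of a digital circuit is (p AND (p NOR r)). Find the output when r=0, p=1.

Substituting: (1 AND (1 NOR 0))
= 0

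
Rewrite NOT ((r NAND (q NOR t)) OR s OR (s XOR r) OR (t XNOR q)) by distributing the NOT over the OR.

NOT (r NAND (q NOR t)) AND NOT s AND NOT (s XOR r) AND NOT (t XNOR q)
De Morgan's: NOT(OR of terms) = AND of negations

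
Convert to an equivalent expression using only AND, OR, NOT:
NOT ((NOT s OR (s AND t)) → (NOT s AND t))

(NOT s OR (s AND t)) AND NOT (NOT s AND t)
(Negated implication: NOT(A → B) = A AND NOT B)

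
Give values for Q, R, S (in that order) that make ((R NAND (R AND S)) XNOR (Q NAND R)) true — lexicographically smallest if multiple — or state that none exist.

Q=0, R=0, S=0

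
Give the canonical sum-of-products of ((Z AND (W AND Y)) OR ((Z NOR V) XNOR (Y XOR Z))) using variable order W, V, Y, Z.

Σm(2, 3, 4, 7, 10, 11, 12, 15) = (NOT W AND NOT V AND Y AND NOT Z) OR (NOT W AND NOT V AND Y AND Z) OR (NOT W AND V AND NOT Y AND NOT Z) OR (NOT W AND V AND Y AND Z) OR (W AND NOT V AND Y AND NOT Z) OR (W AND NOT V AND Y AND Z) OR (W AND V AND NOT Y AND NOT Z) OR (W AND V AND Y AND Z)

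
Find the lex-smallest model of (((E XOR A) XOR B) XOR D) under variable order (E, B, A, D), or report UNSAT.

E=0, B=0, A=0, D=1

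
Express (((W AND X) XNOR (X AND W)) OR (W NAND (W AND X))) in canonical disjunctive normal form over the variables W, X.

(NOT W AND NOT X) OR (NOT W AND X) OR (W AND NOT X) OR (W AND X)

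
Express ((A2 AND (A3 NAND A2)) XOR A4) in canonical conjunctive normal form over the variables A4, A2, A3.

(A4 OR A2 OR A3) AND (A4 OR A2 OR NOT A3) AND (A4 OR NOT A2 OR NOT A3) AND (NOT A4 OR NOT A2 OR A3)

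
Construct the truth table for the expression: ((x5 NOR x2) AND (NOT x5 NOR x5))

x2 | x5 | Output
----------------
0 | 0 | 0
0 | 1 | 0
1 | 0 | 0
1 | 1 | 0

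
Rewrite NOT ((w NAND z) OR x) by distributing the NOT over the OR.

NOT (w NAND z) AND NOT x
De Morgan's: NOT(OR of terms) = AND of negations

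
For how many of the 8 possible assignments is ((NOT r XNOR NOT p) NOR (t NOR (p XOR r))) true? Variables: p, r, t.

Satisfying assignments: (0,1,0), (0,1,1), (1,0,0), (1,0,1)
Count: 4 out of 8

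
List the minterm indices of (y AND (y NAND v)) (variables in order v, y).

Σm(1) = (NOT v AND y)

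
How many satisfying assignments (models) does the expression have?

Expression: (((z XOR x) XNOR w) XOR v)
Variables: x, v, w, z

Satisfying assignments: (0,0,0,0), (0,0,1,1), (0,1,0,1), (0,1,1,0), (1,0,0,1), (1,0,1,0), (1,1,0,0), (1,1,1,1)
Count: 8 out of 16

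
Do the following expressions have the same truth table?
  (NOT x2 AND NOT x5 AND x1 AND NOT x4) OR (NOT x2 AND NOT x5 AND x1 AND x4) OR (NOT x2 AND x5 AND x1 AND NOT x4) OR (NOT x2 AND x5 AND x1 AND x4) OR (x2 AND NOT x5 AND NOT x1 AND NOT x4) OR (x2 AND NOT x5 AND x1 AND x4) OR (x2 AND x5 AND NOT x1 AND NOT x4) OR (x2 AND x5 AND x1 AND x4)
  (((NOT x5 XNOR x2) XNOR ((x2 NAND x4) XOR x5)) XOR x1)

Yes, they are equivalent — the two output columns agree on all 16 assignments:
x2 | x5 | x1 | x4 | Expression 1 | Expression 2
-----------------------------------------------
0 | 0 | 0 | 0 | 0 | 0
0 | 0 | 0 | 1 | 0 | 0
0 | 0 | 1 | 0 | 1 | 1
0 | 0 | 1 | 1 | 1 | 1
0 | 1 | 0 | 0 | 0 | 0
0 | 1 | 0 | 1 | 0 | 0
0 | 1 | 1 | 0 | 1 | 1
0 | 1 | 1 | 1 | 1 | 1
1 | 0 | 0 | 0 | 1 | 1
1 | 0 | 0 | 1 | 0 | 0
1 | 0 | 1 | 0 | 0 | 0
1 | 0 | 1 | 1 | 1 | 1
1 | 1 | 0 | 0 | 1 | 1
1 | 1 | 0 | 1 | 0 | 0
1 | 1 | 1 | 0 | 0 | 0
1 | 1 | 1 | 1 | 1 | 1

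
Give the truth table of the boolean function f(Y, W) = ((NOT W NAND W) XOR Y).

Y | W | Output
--------------
0 | 0 | 1
0 | 1 | 1
1 | 0 | 0
1 | 1 | 0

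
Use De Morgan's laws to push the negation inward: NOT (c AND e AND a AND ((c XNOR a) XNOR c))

NOT c OR NOT e OR NOT a OR NOT ((c XNOR a) XNOR c)
De Morgan's: NOT(AND of terms) = OR of negations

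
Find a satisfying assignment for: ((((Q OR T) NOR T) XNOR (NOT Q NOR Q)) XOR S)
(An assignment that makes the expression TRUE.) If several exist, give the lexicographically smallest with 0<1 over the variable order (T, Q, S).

T=0, Q=0, S=1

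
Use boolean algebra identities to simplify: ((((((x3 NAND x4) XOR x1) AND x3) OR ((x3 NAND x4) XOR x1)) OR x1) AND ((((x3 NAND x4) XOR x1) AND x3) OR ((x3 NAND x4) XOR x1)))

By absorption (E AND (E OR v) = E) then absorption (E OR (E AND v) = E):
= ((x3 NAND x4) XOR x1)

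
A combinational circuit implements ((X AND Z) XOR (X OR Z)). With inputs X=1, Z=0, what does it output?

Substituting: ((1 AND 0) XOR (1 OR 0))
= 1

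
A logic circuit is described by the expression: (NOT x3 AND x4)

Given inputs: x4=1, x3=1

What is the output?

Substituting: (NOT 1 AND 1)
= 0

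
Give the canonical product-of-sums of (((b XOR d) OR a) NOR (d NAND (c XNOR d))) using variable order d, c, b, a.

ΠM(0, 1, 2, 3, 4, 5, 6, 7, 8, 9, 10, 11, 12, 13, 15) = (d OR c OR b OR a) AND (d OR c OR b OR NOT a) AND (d OR c OR NOT b OR a) AND (d OR c OR NOT b OR NOT a) AND (d OR NOT c OR b OR a) AND (d OR NOT c OR b OR NOT a) AND (d OR NOT c OR NOT b OR a) AND (d OR NOT c OR NOT b OR NOT a) AND (NOT d OR c OR b OR a) AND (NOT d OR c OR b OR NOT a) AND (NOT d OR c OR NOT b OR a) AND (NOT d OR c OR NOT b OR NOT a) AND (NOT d OR NOT c OR b OR a) AND (NOT d OR NOT c OR b OR NOT a) AND (NOT d OR NOT c OR NOT b OR NOT a)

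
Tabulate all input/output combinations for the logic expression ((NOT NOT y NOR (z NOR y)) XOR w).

y | z | w | Output
------------------
0 | 0 | 0 | 0
0 | 0 | 1 | 1
0 | 1 | 0 | 1
0 | 1 | 1 | 0
1 | 0 | 0 | 0
1 | 0 | 1 | 1
1 | 1 | 0 | 0
1 | 1 | 1 | 1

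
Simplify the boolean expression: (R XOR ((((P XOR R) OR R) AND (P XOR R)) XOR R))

By XOR self-cancellation ((E XOR v) XOR v = E) then absorption (E AND (E OR v) = E):
= (P XOR R)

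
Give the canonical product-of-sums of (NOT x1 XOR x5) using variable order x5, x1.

ΠM(1, 2) = (x5 OR NOT x1) AND (NOT x5 OR x1)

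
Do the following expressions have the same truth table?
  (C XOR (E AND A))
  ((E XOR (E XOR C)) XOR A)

No. Counterexample: with A=1, C=0, E=0, Expression 1 = 0 but Expression 2 = 1.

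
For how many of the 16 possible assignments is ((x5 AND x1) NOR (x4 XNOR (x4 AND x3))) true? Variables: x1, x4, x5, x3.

Satisfying assignments: (0,1,0,0), (0,1,1,0), (1,1,0,0)
Count: 3 out of 16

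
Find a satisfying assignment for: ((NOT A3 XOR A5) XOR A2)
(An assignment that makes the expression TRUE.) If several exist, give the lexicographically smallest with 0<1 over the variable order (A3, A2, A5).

A3=0, A2=0, A5=0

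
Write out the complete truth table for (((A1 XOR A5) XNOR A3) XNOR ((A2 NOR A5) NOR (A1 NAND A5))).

A3 | A5 | A2 | A1 | Output
--------------------------
0 | 0 | 0 | 0 | 0
0 | 0 | 0 | 1 | 1
0 | 0 | 1 | 0 | 0
0 | 0 | 1 | 1 | 1
0 | 1 | 0 | 0 | 1
0 | 1 | 0 | 1 | 1
0 | 1 | 1 | 0 | 1
0 | 1 | 1 | 1 | 1
1 | 0 | 0 | 0 | 1
1 | 0 | 0 | 1 | 0
1 | 0 | 1 | 0 | 1
1 | 0 | 1 | 1 | 0
1 | 1 | 0 | 0 | 0
1 | 1 | 0 | 1 | 0
1 | 1 | 1 | 0 | 0
1 | 1 | 1 | 1 | 0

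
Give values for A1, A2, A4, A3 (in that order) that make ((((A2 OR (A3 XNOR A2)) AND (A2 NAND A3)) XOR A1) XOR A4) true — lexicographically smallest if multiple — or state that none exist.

A1=0, A2=0, A4=0, A3=0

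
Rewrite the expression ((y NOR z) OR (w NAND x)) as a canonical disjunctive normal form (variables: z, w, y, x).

(NOT z AND NOT w AND NOT y AND NOT x) OR (NOT z AND NOT w AND NOT y AND x) OR (NOT z AND NOT w AND y AND NOT x) OR (NOT z AND NOT w AND y AND x) OR (NOT z AND w AND NOT y AND NOT x) OR (NOT z AND w AND NOT y AND x) OR (NOT z AND w AND y AND NOT x) OR (z AND NOT w AND NOT y AND NOT x) OR (z AND NOT w AND NOT y AND x) OR (z AND NOT w AND y AND NOT x) OR (z AND NOT w AND y AND x) OR (z AND w AND NOT y AND NOT x) OR (z AND w AND y AND NOT x)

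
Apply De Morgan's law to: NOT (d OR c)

NOT d AND NOT c
De Morgan's: NOT(OR of terms) = AND of negations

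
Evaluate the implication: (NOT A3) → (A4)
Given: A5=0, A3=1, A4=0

Antecedent (NOT A3) = 0; consequent (A4) = 0.
0 → 0 = 1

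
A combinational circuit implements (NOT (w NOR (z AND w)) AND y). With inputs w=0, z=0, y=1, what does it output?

Substituting: (NOT (0 NOR (0 AND 0)) AND 1)
= 0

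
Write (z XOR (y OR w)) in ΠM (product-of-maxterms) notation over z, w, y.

ΠM(0, 5, 6, 7) = (z OR w OR y) AND (NOT z OR w OR NOT y) AND (NOT z OR NOT w OR y) AND (NOT z OR NOT w OR NOT y)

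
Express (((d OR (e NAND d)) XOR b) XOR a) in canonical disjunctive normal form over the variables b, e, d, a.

(NOT b AND NOT e AND NOT d AND NOT a) OR (NOT b AND NOT e AND d AND NOT a) OR (NOT b AND e AND NOT d AND NOT a) OR (NOT b AND e AND d AND NOT a) OR (b AND NOT e AND NOT d AND a) OR (b AND NOT e AND d AND a) OR (b AND e AND NOT d AND a) OR (b AND e AND d AND a)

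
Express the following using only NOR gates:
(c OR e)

((c NOR e) NOR (c NOR e))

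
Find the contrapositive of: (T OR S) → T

Contrapositive: NOT T → NOT (T OR S)
Note: A statement and its contrapositive are logically equivalent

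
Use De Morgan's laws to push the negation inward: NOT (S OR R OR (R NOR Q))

NOT S AND NOT R AND NOT (R NOR Q)
De Morgan's: NOT(OR of terms) = AND of negations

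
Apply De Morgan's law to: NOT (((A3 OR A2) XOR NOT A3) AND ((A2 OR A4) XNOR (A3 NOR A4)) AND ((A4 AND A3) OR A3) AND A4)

NOT ((A3 OR A2) XOR NOT A3) OR NOT ((A2 OR A4) XNOR (A3 NOR A4)) OR NOT ((A4 AND A3) OR A3) OR NOT A4
De Morgan's: NOT(AND of terms) = OR of negations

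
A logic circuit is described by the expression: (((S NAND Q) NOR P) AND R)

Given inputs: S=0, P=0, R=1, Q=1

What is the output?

Substituting: (((0 NAND 1) NOR 0) AND 1)
= 0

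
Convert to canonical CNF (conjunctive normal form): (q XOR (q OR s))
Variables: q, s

(q OR s) AND (NOT q OR s) AND (NOT q OR NOT s)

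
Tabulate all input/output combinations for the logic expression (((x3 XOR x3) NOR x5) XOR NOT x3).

x5 | x3 | Output
----------------
0 | 0 | 0
0 | 1 | 1
1 | 0 | 1
1 | 1 | 0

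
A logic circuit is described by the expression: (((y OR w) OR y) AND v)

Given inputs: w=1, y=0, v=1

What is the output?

Substituting: (((0 OR 1) OR 0) AND 1)
= 1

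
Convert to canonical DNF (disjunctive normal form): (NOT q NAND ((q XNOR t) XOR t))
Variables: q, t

(q AND NOT t) OR (q AND t)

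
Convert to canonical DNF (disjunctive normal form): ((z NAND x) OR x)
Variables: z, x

(NOT z AND NOT x) OR (NOT z AND x) OR (z AND NOT x) OR (z AND x)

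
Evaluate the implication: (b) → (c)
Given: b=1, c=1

Antecedent (b) = 1; consequent (c) = 1.
1 → 1 = 1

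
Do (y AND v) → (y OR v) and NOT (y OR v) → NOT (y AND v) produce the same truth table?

Yes, Contrapositive is always equivalent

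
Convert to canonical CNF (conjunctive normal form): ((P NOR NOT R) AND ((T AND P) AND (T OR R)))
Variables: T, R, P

(T OR R OR P) AND (T OR R OR NOT P) AND (T OR NOT R OR P) AND (T OR NOT R OR NOT P) AND (NOT T OR R OR P) AND (NOT T OR R OR NOT P) AND (NOT T OR NOT R OR P) AND (NOT T OR NOT R OR NOT P)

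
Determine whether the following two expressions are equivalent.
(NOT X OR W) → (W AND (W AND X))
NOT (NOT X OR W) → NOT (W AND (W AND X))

No, Inverse is not equivalent to original (counterexample: W=0, X=0)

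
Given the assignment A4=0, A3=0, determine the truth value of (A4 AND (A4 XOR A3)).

Substituting: (0 AND (0 XOR 0))
= 0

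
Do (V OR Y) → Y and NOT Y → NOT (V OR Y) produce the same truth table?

Yes, Contrapositive is always equivalent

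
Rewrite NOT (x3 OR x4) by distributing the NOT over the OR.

NOT x3 AND NOT x4
De Morgan's: NOT(OR of terms) = AND of negations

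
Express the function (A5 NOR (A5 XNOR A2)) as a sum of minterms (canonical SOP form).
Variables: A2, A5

Σm(2) = (A2 AND NOT A5)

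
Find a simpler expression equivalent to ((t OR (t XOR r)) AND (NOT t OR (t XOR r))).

By distribution ((E OR v) AND (E OR NOT v) = E):
= (t XOR r)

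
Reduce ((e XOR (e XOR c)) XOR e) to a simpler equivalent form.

By XOR self-cancellation ((E XOR v) XOR v = E):
= (e XOR c)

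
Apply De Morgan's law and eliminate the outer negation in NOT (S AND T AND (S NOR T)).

NOT S OR NOT T OR NOT (S NOR T)
De Morgan's: NOT(AND of terms) = OR of negations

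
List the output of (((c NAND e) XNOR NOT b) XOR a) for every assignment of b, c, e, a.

b | c | e | a | Output
----------------------
0 | 0 | 0 | 0 | 1
0 | 0 | 0 | 1 | 0
0 | 0 | 1 | 0 | 1
0 | 0 | 1 | 1 | 0
0 | 1 | 0 | 0 | 1
0 | 1 | 0 | 1 | 0
0 | 1 | 1 | 0 | 0
0 | 1 | 1 | 1 | 1
1 | 0 | 0 | 0 | 0
1 | 0 | 0 | 1 | 1
1 | 0 | 1 | 0 | 0
1 | 0 | 1 | 1 | 1
1 | 1 | 0 | 0 | 0
1 | 1 | 0 | 1 | 1
1 | 1 | 1 | 0 | 1
1 | 1 | 1 | 1 | 0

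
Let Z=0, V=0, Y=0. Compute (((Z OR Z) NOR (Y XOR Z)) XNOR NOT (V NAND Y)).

Substituting: (((0 OR 0) NOR (0 XOR 0)) XNOR NOT (0 NAND 0))
= 0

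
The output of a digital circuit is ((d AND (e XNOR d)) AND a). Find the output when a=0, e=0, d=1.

Substituting: ((1 AND (0 XNOR 1)) AND 0)
= 0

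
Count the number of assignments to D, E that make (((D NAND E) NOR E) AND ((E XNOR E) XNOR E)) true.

No assignment satisfies the expression.
Count: 0 out of 4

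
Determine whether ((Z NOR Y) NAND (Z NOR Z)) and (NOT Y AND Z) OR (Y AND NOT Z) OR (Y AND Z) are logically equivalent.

Yes, they are equivalent — the two output columns agree on all 4 assignments:
Y | Z | Expression 1 | Expression 2
-----------------------------------
0 | 0 | 0 | 0
0 | 1 | 1 | 1
1 | 0 | 1 | 1
1 | 1 | 1 | 1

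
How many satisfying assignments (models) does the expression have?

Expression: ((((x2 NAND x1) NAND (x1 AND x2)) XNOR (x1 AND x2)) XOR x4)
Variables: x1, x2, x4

Satisfying assignments: (0,0,1), (0,1,1), (1,0,1), (1,1,0)
Count: 4 out of 8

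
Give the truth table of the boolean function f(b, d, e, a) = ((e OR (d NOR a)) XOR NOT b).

b | d | e | a | Output
----------------------
0 | 0 | 0 | 0 | 0
0 | 0 | 0 | 1 | 1
0 | 0 | 1 | 0 | 0
0 | 0 | 1 | 1 | 0
0 | 1 | 0 | 0 | 1
0 | 1 | 0 | 1 | 1
0 | 1 | 1 | 0 | 0
0 | 1 | 1 | 1 | 0
1 | 0 | 0 | 0 | 1
1 | 0 | 0 | 1 | 0
1 | 0 | 1 | 0 | 1
1 | 0 | 1 | 1 | 1
1 | 1 | 0 | 0 | 0
1 | 1 | 0 | 1 | 0
1 | 1 | 1 | 0 | 1
1 | 1 | 1 | 1 | 1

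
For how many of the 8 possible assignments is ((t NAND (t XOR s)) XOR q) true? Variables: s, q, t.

Satisfying assignments: (0,0,0), (0,1,1), (1,0,0), (1,0,1)
Count: 4 out of 8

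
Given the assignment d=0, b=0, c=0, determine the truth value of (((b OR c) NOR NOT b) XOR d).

Substituting: (((0 OR 0) NOR NOT 0) XOR 0)
= 0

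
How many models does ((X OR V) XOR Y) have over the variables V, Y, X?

Satisfying assignments: (0,0,1), (0,1,0), (1,0,0), (1,0,1)
Count: 4 out of 8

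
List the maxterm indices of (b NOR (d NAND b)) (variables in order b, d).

ΠM(0, 1, 2, 3) = (b OR d) AND (b OR NOT d) AND (NOT b OR d) AND (NOT b OR NOT d)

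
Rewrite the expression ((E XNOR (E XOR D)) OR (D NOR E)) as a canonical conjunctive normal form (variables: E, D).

(E OR NOT D) AND (NOT E OR NOT D)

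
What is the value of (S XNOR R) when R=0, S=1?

Substituting: (1 XNOR 0)
= 0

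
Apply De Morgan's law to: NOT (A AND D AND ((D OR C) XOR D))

NOT A OR NOT D OR NOT ((D OR C) XOR D)
De Morgan's: NOT(AND of terms) = OR of negations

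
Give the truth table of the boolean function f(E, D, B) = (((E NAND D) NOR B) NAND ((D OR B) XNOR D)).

E | D | B | Output
------------------
0 | 0 | 0 | 1
0 | 0 | 1 | 1
0 | 1 | 0 | 1
0 | 1 | 1 | 1
1 | 0 | 0 | 1
1 | 0 | 1 | 1
1 | 1 | 0 | 0
1 | 1 | 1 | 1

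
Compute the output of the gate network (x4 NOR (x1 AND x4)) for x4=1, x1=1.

Substituting: (1 NOR (1 AND 1))
= 0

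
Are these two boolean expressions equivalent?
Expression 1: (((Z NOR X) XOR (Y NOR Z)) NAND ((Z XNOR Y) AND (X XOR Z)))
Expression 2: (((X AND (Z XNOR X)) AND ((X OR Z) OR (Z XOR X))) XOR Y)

No. Counterexample: with X=0, Z=0, Y=0, Expression 1 = 1 but Expression 2 = 0.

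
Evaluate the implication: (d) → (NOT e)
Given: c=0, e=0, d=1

Antecedent (d) = 1; consequent (NOT e) = 1.
1 → 1 = 1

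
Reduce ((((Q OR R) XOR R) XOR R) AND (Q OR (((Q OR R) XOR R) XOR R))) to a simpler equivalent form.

By absorption (E AND (E OR v) = E) then XOR self-cancellation ((E XOR v) XOR v = E):
= (Q OR R)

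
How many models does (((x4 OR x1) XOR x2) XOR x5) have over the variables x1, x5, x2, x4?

Satisfying assignments: (0,0,0,1), (0,0,1,0), (0,1,0,0), (0,1,1,1), (1,0,0,0), (1,0,0,1), (1,1,1,0), (1,1,1,1)
Count: 8 out of 16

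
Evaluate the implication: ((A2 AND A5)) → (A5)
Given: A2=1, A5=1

Antecedent ((A2 AND A5)) = 1; consequent (A5) = 1.
1 → 1 = 1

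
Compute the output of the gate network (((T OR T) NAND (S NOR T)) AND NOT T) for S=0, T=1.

Substituting: (((1 OR 1) NAND (0 NOR 1)) AND NOT 1)
= 0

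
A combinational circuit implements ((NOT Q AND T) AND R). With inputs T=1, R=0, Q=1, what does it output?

Substituting: ((NOT 1 AND 1) AND 0)
= 0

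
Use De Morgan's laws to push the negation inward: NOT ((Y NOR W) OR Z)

NOT (Y NOR W) AND NOT Z
De Morgan's: NOT(OR of terms) = AND of negations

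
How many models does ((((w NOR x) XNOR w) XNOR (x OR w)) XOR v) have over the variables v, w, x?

Satisfying assignments: (0,0,0), (0,0,1), (1,1,0), (1,1,1)
Count: 4 out of 8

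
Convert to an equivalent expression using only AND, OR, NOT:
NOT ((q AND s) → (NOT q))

(q AND s) AND q
(Negated implication: NOT(A → B) = A AND NOT B)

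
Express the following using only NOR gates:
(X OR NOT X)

((X NOR (X NOR X)) NOR (X NOR (X NOR X)))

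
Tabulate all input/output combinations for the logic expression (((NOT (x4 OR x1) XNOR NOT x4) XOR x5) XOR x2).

x5 | x4 | x1 | x2 | Output
--------------------------
0 | 0 | 0 | 0 | 1
0 | 0 | 0 | 1 | 0
0 | 0 | 1 | 0 | 0
0 | 0 | 1 | 1 | 1
0 | 1 | 0 | 0 | 1
0 | 1 | 0 | 1 | 0
0 | 1 | 1 | 0 | 1
0 | 1 | 1 | 1 | 0
1 | 0 | 0 | 0 | 0
1 | 0 | 0 | 1 | 1
1 | 0 | 1 | 0 | 1
1 | 0 | 1 | 1 | 0
1 | 1 | 0 | 0 | 0
1 | 1 | 0 | 1 | 1
1 | 1 | 1 | 0 | 0
1 | 1 | 1 | 1 | 1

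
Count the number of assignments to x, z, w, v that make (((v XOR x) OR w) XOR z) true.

Satisfying assignments: (0,0,0,1), (0,0,1,0), (0,0,1,1), (0,1,0,0), (1,0,0,0), (1,0,1,0), (1,0,1,1), (1,1,0,1)
Count: 8 out of 16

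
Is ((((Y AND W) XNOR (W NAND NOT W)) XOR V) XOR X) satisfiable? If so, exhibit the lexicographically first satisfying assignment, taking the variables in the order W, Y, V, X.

W=0, Y=0, V=0, X=1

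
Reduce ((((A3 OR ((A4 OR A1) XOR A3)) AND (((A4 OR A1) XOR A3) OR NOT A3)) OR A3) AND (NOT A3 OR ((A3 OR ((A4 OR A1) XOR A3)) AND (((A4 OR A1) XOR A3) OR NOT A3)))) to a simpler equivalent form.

By distribution ((E OR v) AND (E OR NOT v) = E) then distribution ((E OR v) AND (E OR NOT v) = E):
= ((A4 OR A1) XOR A3)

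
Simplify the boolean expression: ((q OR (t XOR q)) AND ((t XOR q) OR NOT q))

By distribution ((E OR v) AND (E OR NOT v) = E):
= (t XOR q)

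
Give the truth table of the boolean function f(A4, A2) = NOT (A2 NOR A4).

A4 | A2 | Output
----------------
0 | 0 | 0
0 | 1 | 1
1 | 0 | 1
1 | 1 | 1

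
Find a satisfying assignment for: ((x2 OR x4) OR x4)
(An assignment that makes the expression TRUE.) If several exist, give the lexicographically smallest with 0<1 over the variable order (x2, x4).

x2=0, x4=1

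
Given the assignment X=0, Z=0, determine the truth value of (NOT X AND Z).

Substituting: (NOT 0 AND 0)
= 0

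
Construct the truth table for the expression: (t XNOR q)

t | q | Output
--------------
0 | 0 | 1
0 | 1 | 0
1 | 0 | 0
1 | 1 | 1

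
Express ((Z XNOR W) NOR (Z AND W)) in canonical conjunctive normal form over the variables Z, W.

(Z OR W) AND (NOT Z OR NOT W)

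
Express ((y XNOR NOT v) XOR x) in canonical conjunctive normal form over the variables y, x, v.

(y OR x OR v) AND (y OR NOT x OR NOT v) AND (NOT y OR x OR NOT v) AND (NOT y OR NOT x OR v)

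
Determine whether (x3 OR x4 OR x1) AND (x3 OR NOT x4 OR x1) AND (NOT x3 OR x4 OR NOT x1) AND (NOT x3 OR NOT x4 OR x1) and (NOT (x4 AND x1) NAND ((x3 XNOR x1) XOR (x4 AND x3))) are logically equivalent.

Yes, they are equivalent — the two output columns agree on all 8 assignments:
x3 | x4 | x1 | Expression 1 | Expression 2
------------------------------------------
0 | 0 | 0 | 0 | 0
0 | 0 | 1 | 1 | 1
0 | 1 | 0 | 0 | 0
0 | 1 | 1 | 1 | 1
1 | 0 | 0 | 1 | 1
1 | 0 | 1 | 0 | 0
1 | 1 | 0 | 0 | 0
1 | 1 | 1 | 1 | 1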